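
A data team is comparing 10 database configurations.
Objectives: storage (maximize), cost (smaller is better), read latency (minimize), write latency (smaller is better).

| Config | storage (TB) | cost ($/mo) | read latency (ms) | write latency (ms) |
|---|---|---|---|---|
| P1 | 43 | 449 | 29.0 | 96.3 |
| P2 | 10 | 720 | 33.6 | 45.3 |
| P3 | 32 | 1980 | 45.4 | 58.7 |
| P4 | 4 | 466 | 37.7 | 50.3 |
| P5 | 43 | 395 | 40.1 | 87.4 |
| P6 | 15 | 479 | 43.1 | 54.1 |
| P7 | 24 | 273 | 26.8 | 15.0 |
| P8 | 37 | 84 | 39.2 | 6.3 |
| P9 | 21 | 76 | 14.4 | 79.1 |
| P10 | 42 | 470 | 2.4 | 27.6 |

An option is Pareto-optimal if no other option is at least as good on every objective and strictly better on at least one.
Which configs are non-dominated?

P1, P5, P7, P8, P9, P10

P1: not dominated.
P2: dominated by P7 (storage 24≥10, cost 273≤720, read latency 26.8≤33.6, write latency 15.0≤45.3).
P3: dominated by P8 (storage 37≥32, cost 84≤1980, read latency 39.2≤45.4, write latency 6.3≤58.7).
P4: dominated by P7 (storage 24≥4, cost 273≤466, read latency 26.8≤37.7, write latency 15.0≤50.3).
P5: not dominated.
P6: dominated by P7 (storage 24≥15, cost 273≤479, read latency 26.8≤43.1, write latency 15.0≤54.1).
P7: not dominated.
P8: not dominated (best write latency).
P9: not dominated (best cost).
P10: not dominated (best read latency).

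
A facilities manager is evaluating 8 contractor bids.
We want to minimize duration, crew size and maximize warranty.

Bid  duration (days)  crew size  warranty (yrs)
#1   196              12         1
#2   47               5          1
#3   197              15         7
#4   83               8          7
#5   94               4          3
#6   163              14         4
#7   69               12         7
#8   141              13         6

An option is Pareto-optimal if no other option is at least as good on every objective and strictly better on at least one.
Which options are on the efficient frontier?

#2, #4, #5, #7

#1: dominated by #2 (duration 47≤196, crew size 5≤12, warranty 1≥1).
#2: not dominated (best duration).
#3: dominated by #4 (duration 83≤197, crew size 8≤15, warranty 7≥7).
#4: not dominated.
#5: not dominated (best crew size).
#6: dominated by #4 (duration 83≤163, crew size 8≤14, warranty 7≥4).
#7: not dominated.
#8: dominated by #4 (duration 83≤141, crew size 8≤13, warranty 7≥6).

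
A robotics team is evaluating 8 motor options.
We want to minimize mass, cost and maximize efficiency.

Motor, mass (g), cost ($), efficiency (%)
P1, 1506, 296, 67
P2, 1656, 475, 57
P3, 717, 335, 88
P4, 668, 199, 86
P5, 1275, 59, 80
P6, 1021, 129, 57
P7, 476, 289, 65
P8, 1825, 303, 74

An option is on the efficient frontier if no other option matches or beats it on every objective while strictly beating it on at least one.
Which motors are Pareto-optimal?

P1: dominated by P4 (mass 668≤1506, cost 199≤296, efficiency 86≥67).
P2: dominated by P1 (mass 1506≤1656, cost 296≤475, efficiency 67≥57).
P3: not dominated (best efficiency).
P4: not dominated.
P5: not dominated (best cost).
P6: not dominated.
P7: not dominated (best mass).
P8: dominated by P4 (mass 668≤1825, cost 199≤303, efficiency 86≥74).

P3, P4, P5, P6, P7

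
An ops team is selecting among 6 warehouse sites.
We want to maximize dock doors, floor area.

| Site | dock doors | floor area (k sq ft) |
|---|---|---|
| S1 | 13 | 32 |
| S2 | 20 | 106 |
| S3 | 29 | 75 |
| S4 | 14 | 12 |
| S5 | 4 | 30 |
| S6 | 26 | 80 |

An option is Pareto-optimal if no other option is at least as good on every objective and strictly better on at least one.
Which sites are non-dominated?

S1: dominated by S2 (dock doors 20≥13, floor area 106≥32).
S2: not dominated (best floor area).
S3: not dominated (best dock doors).
S4: dominated by S2 (dock doors 20≥14, floor area 106≥12).
S5: dominated by S1 (dock doors 13≥4, floor area 32≥30).
S6: not dominated.

S2, S3, S6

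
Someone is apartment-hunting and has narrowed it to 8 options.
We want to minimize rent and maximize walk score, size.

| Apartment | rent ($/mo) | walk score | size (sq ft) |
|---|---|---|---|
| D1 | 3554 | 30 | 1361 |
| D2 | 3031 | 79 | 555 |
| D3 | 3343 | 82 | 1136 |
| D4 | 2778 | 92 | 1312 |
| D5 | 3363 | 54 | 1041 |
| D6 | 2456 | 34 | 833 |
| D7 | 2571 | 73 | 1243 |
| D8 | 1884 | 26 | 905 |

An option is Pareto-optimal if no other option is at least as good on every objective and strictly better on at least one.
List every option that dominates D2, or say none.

D4

D4: rent 2778≤3031, walk score 92≥79, size 1312≥555 — dominates D2.
Others (D1, D3, D5, D6, D7, D8) are each worse than D2 on at least one objective.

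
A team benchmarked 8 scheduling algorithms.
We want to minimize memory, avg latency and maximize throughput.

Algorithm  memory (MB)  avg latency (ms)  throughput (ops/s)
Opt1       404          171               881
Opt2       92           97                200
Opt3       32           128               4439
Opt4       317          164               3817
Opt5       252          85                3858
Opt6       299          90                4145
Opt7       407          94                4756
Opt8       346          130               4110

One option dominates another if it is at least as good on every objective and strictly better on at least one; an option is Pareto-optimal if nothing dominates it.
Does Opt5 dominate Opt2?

Opt5 vs Opt2: Opt5 is worse on memory (252 vs 92), so it does not dominate Opt2.

No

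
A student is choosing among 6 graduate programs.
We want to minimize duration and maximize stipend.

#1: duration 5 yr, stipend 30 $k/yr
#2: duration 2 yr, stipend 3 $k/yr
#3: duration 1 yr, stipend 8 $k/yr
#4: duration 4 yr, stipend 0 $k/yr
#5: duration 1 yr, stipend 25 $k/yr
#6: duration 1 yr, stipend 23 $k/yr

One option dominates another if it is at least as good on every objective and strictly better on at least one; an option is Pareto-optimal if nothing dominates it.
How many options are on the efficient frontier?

2

#1: not dominated (best stipend).
#2: dominated by #3 (duration 1≤2, stipend 8≥3).
#3: dominated by #5 (duration 1≤1, stipend 25≥8).
#4: dominated by #2 (duration 2≤4, stipend 3≥0).
#5: not dominated.
#6: dominated by #5 (duration 1≤1, stipend 25≥23).
Pareto-optimal: #1, #5 → 2.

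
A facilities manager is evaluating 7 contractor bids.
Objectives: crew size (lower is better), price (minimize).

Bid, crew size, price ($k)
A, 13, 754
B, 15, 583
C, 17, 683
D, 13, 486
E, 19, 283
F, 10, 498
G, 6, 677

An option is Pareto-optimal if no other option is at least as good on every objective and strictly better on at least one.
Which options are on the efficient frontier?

A: dominated by D (crew size 13≤13, price 486≤754).
B: dominated by D (crew size 13≤15, price 486≤583).
C: dominated by B (crew size 15≤17, price 583≤683).
D: not dominated.
E: not dominated (best price).
F: not dominated.
G: not dominated (best crew size).

D, E, F, G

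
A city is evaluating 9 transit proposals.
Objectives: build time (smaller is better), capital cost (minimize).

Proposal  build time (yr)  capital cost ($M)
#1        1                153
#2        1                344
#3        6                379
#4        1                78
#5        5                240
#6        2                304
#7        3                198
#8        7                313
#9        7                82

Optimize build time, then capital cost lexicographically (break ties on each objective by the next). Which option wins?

#4

First minimize build time: best is 1, kept {#1, #2, #4}.
Then minimize capital cost: best is 78, kept {#4}.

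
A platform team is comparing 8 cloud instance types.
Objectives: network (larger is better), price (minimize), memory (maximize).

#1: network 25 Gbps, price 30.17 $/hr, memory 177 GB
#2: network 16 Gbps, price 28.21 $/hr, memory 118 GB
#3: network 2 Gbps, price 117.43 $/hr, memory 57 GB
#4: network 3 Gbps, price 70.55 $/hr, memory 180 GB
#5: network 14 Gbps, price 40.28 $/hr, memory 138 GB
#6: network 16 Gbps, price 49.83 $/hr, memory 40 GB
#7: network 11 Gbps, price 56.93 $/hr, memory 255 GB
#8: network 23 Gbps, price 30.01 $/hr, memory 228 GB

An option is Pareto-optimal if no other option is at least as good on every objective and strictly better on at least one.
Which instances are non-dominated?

#1: not dominated (best network).
#2: not dominated (best price).
#3: dominated by #1 (network 25≥2, price 30.17≤117.43, memory 177≥57).
#4: dominated by #7 (network 11≥3, price 56.93≤70.55, memory 255≥180).
#5: dominated by #1 (network 25≥14, price 30.17≤40.28, memory 177≥138).
#6: dominated by #1 (network 25≥16, price 30.17≤49.83, memory 177≥40).
#7: not dominated (best memory).
#8: not dominated.

#1, #2, #7, #8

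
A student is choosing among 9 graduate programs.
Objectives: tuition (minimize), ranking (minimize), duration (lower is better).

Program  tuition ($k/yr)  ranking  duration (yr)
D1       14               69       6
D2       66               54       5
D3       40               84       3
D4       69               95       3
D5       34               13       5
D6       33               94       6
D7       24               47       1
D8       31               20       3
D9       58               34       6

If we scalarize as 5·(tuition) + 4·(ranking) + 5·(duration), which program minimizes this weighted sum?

D5

D1: 5·14 + 4·69 + 5·6 = 376
D2: 5·66 + 4·54 + 5·5 = 571
D3: 5·40 + 4·84 + 5·3 = 551
D4: 5·69 + 4·95 + 5·3 = 740
D5: 5·34 + 4·13 + 5·5 = 247
D6: 5·33 + 4·94 + 5·6 = 571
D7: 5·24 + 4·47 + 5·1 = 313
D8: 5·31 + 4·20 + 5·3 = 250
D9: 5·58 + 4·34 + 5·6 = 456
Lowest: D5 at 247.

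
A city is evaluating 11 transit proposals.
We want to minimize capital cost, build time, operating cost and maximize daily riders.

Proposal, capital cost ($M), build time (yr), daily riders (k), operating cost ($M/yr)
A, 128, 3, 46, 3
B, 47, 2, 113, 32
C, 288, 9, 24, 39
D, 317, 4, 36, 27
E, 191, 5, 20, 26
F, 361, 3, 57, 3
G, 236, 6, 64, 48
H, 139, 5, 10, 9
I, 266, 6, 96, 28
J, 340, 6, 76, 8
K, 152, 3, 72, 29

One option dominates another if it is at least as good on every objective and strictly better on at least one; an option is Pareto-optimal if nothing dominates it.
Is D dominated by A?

A vs D: capital cost 128≤317, build time 3≤4, daily riders 46≥36, operating cost 3≤27 — A is at least as good on every objective with at least one strict improvement.

Yes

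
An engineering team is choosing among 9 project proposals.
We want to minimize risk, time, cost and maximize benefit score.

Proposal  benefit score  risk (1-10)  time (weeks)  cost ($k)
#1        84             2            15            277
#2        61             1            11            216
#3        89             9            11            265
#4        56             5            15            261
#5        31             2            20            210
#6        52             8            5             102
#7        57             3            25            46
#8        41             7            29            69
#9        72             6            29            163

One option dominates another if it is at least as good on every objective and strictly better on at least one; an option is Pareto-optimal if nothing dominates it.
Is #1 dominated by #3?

No

#3 vs #1: #3 is worse on risk (9 vs 2), so it does not dominate #1.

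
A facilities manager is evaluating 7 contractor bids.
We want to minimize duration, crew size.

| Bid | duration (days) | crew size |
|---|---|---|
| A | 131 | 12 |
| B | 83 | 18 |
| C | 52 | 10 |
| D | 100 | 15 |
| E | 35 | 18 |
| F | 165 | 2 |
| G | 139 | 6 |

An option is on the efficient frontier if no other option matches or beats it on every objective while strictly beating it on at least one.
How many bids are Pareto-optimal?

A: dominated by C (duration 52≤131, crew size 10≤12).
B: dominated by C (duration 52≤83, crew size 10≤18).
C: not dominated.
D: dominated by C (duration 52≤100, crew size 10≤15).
E: not dominated (best duration).
F: not dominated (best crew size).
G: not dominated.
Pareto-optimal: C, E, F, G → 4.

4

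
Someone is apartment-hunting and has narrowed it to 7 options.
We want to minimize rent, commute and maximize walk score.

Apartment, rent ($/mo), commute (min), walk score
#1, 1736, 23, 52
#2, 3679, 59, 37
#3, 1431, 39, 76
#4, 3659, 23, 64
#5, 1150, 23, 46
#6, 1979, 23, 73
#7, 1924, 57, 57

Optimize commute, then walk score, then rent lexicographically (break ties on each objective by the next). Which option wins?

First minimize commute: best is 23, kept {#1, #4, #5, #6}.
Then maximize walk score: best is 73, kept {#6}.

#6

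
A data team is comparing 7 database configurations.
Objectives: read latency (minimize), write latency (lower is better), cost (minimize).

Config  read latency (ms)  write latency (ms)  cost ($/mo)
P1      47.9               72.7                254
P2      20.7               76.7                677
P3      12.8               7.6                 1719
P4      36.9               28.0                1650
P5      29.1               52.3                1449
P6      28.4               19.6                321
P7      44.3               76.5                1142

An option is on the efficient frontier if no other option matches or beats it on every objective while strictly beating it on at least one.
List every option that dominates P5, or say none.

P6

P6: read latency 28.4≤29.1, write latency 19.6≤52.3, cost 321≤1449 — dominates P5.
Others (P1, P2, P3, P4, P7) are each worse than P5 on at least one objective.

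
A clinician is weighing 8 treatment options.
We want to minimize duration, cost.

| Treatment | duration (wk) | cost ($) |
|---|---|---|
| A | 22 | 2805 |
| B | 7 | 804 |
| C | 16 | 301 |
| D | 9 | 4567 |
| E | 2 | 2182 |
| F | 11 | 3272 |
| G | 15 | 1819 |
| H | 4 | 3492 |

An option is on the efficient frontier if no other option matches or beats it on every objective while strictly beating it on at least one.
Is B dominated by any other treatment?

No

A: worse on duration (22 vs 7).
C: worse on duration (16 vs 7).
D: worse on duration (9 vs 7).
E: worse on cost (2182 vs 804).
F: worse on duration (11 vs 7).
G: worse on duration (15 vs 7).
H: worse on cost (3492 vs 804).
No option is at least as good as B on every objective and strictly better on one.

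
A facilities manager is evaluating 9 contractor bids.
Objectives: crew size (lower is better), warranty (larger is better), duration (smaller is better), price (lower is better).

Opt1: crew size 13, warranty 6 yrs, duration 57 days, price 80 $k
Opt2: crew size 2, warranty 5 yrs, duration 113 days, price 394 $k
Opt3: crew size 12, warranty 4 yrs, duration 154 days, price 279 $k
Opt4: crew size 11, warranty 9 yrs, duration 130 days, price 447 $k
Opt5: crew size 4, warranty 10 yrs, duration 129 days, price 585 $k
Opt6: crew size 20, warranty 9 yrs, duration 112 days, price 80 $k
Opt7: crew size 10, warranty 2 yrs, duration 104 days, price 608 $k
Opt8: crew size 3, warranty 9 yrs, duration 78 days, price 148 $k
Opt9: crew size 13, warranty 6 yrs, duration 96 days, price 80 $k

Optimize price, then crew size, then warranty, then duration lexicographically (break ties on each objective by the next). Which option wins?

Opt1

First minimize price: best is 80, kept {Opt1, Opt6, Opt9}.
Then minimize crew size: best is 13, kept {Opt1, Opt9}.
Then maximize warranty: best is 6, kept {Opt1, Opt9}.
Then minimize duration: best is 57, kept {Opt1}.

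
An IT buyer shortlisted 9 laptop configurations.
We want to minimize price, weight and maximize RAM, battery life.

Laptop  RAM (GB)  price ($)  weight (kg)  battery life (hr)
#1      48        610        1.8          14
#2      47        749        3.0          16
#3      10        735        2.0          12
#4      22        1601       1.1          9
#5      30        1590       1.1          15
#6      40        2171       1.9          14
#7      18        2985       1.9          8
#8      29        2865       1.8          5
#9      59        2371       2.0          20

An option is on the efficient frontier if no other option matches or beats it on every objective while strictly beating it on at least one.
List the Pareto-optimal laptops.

#1, #2, #5, #9

#1: not dominated (best price).
#2: not dominated.
#3: dominated by #1 (RAM 48≥10, price 610≤735, weight 1.8≤2.0, battery life 14≥12).
#4: dominated by #5 (RAM 30≥22, price 1590≤1601, weight 1.1≤1.1, battery life 15≥9).
#5: not dominated.
#6: dominated by #1 (RAM 48≥40, price 610≤2171, weight 1.8≤1.9, battery life 14≥14).
#7: dominated by #1 (RAM 48≥18, price 610≤2985, weight 1.8≤1.9, battery life 14≥8).
#8: dominated by #1 (RAM 48≥29, price 610≤2865, weight 1.8≤1.8, battery life 14≥5).
#9: not dominated (best RAM).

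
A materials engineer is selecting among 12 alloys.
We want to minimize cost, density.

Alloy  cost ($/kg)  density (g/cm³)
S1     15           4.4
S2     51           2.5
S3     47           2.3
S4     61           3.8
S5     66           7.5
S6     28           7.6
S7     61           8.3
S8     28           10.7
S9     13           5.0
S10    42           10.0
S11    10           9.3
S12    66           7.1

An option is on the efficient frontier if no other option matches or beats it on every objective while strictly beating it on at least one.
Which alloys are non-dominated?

S1: not dominated.
S2: dominated by S3 (cost 47≤51, density 2.3≤2.5).
S3: not dominated (best density).
S4: dominated by S2 (cost 51≤61, density 2.5≤3.8).
S5: dominated by S1 (cost 15≤66, density 4.4≤7.5).
S6: dominated by S1 (cost 15≤28, density 4.4≤7.6).
S7: dominated by S1 (cost 15≤61, density 4.4≤8.3).
S8: dominated by S1 (cost 15≤28, density 4.4≤10.7).
S9: not dominated.
S10: dominated by S1 (cost 15≤42, density 4.4≤10.0).
S11: not dominated (best cost).
S12: dominated by S1 (cost 15≤66, density 4.4≤7.1).

S1, S3, S9, S11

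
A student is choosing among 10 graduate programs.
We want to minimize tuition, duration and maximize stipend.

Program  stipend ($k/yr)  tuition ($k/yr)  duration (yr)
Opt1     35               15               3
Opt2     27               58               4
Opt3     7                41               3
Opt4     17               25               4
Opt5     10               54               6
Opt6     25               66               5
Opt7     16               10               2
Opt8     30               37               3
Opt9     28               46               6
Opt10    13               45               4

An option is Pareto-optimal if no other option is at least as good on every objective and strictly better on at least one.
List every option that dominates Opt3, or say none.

Opt1: stipend 35≥7, tuition 15≤41, duration 3≤3 — dominates Opt3.
Opt7: stipend 16≥7, tuition 10≤41, duration 2≤3 — dominates Opt3.
Opt8: stipend 30≥7, tuition 37≤41, duration 3≤3 — dominates Opt3.
Others (Opt2, Opt4, Opt5, Opt6, Opt9, Opt10) are each worse than Opt3 on at least one objective.

Opt1, Opt7, Opt8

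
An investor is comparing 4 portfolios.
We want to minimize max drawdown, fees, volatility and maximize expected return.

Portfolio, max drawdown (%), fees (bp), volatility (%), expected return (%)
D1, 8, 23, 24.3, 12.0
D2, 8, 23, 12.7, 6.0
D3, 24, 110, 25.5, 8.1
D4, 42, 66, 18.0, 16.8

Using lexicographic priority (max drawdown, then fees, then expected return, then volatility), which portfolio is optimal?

First minimize max drawdown: best is 8, kept {D1, D2}.
Then minimize fees: best is 23, kept {D1, D2}.
Then maximize expected return: best is 12.0, kept {D1}.

D1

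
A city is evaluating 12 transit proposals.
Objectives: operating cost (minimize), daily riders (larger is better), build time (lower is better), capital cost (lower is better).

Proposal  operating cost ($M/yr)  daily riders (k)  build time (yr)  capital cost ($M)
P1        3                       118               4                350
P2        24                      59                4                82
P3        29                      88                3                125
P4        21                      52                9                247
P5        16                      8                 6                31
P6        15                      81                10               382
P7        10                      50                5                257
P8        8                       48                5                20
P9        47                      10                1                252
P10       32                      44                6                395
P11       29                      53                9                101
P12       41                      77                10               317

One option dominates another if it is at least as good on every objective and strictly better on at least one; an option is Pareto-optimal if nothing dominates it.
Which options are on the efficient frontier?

P1: not dominated (best operating cost).
P2: not dominated.
P3: not dominated.
P4: not dominated.
P5: dominated by P8 (operating cost 8≤16, daily riders 48≥8, build time 5≤6, capital cost 20≤31).
P6: dominated by P1 (operating cost 3≤15, daily riders 118≥81, build time 4≤10, capital cost 350≤382).
P7: not dominated.
P8: not dominated (best capital cost).
P9: not dominated (best build time).
P10: dominated by P1 (operating cost 3≤32, daily riders 118≥44, build time 4≤6, capital cost 350≤395).
P11: dominated by P2 (operating cost 24≤29, daily riders 59≥53, build time 4≤9, capital cost 82≤101).
P12: dominated by P3 (operating cost 29≤41, daily riders 88≥77, build time 3≤10, capital cost 125≤317).

P1, P2, P3, P4, P7, P8, P9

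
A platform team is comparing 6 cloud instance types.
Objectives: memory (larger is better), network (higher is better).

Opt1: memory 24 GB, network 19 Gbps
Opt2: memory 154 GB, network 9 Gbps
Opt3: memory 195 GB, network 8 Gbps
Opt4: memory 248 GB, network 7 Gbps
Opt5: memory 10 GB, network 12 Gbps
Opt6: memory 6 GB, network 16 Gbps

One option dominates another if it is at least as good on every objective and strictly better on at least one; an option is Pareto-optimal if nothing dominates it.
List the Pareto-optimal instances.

Opt1, Opt2, Opt3, Opt4

Opt1: not dominated (best network).
Opt2: not dominated.
Opt3: not dominated.
Opt4: not dominated (best memory).
Opt5: dominated by Opt1 (memory 24≥10, network 19≥12).
Opt6: dominated by Opt1 (memory 24≥6, network 19≥16).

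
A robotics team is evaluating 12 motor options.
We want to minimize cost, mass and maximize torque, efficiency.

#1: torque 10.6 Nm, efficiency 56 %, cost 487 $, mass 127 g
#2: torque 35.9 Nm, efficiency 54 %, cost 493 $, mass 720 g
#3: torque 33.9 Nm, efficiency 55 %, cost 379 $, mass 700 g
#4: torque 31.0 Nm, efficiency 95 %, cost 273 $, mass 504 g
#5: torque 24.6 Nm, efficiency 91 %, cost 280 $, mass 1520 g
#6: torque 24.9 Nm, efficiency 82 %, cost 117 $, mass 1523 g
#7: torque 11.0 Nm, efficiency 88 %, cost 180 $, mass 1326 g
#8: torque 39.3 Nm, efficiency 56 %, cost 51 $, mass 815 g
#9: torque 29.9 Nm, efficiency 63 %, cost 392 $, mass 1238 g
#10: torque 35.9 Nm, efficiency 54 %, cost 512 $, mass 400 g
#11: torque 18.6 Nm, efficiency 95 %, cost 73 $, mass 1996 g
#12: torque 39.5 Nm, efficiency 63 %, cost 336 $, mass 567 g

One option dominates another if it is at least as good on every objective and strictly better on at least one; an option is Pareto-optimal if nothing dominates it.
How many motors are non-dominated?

#1: not dominated (best mass).
#2: dominated by #12 (torque 39.5≥35.9, efficiency 63≥54, cost 336≤493, mass 567≤720).
#3: dominated by #12 (torque 39.5≥33.9, efficiency 63≥55, cost 336≤379, mass 567≤700).
#4: not dominated.
#5: dominated by #4 (torque 31.0≥24.6, efficiency 95≥91, cost 273≤280, mass 504≤1520).
#6: not dominated.
#7: not dominated.
#8: not dominated (best cost).
#9: dominated by #4 (torque 31.0≥29.9, efficiency 95≥63, cost 273≤392, mass 504≤1238).
#10: not dominated.
#11: not dominated.
#12: not dominated (best torque).
Pareto-optimal: #1, #4, #6, #7, #8, #10, #11, #12 → 8.

8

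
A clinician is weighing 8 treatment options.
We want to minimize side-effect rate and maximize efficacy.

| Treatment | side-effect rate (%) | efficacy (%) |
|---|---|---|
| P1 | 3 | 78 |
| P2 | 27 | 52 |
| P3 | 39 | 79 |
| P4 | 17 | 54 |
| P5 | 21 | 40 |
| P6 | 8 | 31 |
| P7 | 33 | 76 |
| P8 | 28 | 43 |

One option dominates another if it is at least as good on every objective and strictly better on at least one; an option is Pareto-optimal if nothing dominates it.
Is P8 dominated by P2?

Yes

P2 vs P8: side-effect rate 27≤28, efficacy 52≥43 — P2 is at least as good on every objective with at least one strict improvement.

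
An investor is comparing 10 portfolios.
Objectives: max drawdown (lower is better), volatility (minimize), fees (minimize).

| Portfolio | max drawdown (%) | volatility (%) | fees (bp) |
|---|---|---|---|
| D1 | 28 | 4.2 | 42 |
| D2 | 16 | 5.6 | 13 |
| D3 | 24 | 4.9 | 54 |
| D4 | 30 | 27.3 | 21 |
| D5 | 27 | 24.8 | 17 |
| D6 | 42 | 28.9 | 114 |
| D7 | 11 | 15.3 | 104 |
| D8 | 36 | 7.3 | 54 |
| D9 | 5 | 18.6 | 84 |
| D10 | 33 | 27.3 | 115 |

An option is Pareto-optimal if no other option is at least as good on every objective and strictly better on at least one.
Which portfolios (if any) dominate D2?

none

D1: worse on max drawdown (28 vs 16).
D3: worse on max drawdown (24 vs 16).
D4: worse on max drawdown (30 vs 16).
D5: worse on max drawdown (27 vs 16).
D6: worse on max drawdown (42 vs 16).
D7: worse on volatility (15.3 vs 5.6).
D8: worse on max drawdown (36 vs 16).
D9: worse on volatility (18.6 vs 5.6).
D10: worse on max drawdown (33 vs 16).
No option dominates D2.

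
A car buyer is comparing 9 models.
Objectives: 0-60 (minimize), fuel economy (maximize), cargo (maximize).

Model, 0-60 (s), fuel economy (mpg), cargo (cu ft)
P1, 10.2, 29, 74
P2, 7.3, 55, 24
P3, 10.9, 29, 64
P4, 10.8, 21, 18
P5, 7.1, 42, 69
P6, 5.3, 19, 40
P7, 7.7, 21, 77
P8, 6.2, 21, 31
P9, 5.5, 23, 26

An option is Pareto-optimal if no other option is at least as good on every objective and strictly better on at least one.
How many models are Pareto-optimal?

7

P1: not dominated.
P2: not dominated (best fuel economy).
P3: dominated by P1 (0-60 10.2≤10.9, fuel economy 29≥29, cargo 74≥64).
P4: dominated by P1 (0-60 10.2≤10.8, fuel economy 29≥21, cargo 74≥18).
P5: not dominated.
P6: not dominated (best 0-60).
P7: not dominated (best cargo).
P8: not dominated.
P9: not dominated.
Pareto-optimal: P1, P2, P5, P6, P7, P8, P9 → 7.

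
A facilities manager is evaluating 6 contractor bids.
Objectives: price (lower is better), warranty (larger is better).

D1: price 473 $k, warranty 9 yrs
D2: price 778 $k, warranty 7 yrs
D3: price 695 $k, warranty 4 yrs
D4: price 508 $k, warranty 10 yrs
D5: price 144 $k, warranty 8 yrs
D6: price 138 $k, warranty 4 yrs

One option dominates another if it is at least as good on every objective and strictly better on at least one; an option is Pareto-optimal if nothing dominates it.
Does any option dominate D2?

D1 vs D2: price 473≤778, warranty 9≥7 — D1 is at least as good on every objective and strictly better on at least one, so D1 dominates D2.

Yes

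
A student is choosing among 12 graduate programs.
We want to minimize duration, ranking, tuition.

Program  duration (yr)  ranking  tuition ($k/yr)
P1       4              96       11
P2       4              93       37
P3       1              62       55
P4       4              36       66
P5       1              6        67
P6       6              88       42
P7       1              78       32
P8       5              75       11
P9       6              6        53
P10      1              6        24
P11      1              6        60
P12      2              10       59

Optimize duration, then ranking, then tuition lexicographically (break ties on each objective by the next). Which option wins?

P10

First minimize duration: best is 1, kept {P3, P5, P7, P10, P11}.
Then minimize ranking: best is 6, kept {P5, P10, P11}.
Then minimize tuition: best is 24, kept {P10}.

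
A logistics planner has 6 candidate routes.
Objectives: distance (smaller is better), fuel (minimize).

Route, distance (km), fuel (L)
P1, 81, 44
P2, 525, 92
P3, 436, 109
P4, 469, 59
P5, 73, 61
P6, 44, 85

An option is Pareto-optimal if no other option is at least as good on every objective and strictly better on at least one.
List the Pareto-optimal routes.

P1, P5, P6

P1: not dominated (best fuel).
P2: dominated by P1 (distance 81≤525, fuel 44≤92).
P3: dominated by P1 (distance 81≤436, fuel 44≤109).
P4: dominated by P1 (distance 81≤469, fuel 44≤59).
P5: not dominated.
P6: not dominated (best distance).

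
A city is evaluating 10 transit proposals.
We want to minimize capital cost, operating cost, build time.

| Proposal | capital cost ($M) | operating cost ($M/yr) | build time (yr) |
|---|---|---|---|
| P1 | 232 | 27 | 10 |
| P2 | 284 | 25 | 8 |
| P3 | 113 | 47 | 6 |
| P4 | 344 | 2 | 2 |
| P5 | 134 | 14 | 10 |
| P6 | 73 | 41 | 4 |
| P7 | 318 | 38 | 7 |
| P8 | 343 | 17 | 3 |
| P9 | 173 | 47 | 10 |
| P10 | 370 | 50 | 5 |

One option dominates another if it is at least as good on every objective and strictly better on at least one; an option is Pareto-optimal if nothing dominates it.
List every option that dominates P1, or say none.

P5

P5: capital cost 134≤232, operating cost 14≤27, build time 10≤10 — dominates P1.
Others (P2, P3, P4, P6, P7, P8, P9, P10) are each worse than P1 on at least one objective.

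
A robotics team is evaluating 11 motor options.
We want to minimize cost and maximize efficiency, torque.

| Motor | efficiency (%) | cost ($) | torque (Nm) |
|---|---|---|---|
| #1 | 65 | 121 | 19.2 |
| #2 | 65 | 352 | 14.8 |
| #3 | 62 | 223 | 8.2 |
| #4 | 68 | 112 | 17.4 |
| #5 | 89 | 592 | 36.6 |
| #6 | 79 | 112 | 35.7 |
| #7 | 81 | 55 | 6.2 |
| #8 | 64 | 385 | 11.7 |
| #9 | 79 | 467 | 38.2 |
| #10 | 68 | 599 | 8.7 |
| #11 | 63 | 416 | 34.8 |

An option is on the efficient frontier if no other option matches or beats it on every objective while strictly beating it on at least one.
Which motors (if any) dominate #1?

#6

#6: efficiency 79≥65, cost 112≤121, torque 35.7≥19.2 — dominates #1.
Others (#2, #3, #4, #5, #7, #8, #9, #10, #11) are each worse than #1 on at least one objective.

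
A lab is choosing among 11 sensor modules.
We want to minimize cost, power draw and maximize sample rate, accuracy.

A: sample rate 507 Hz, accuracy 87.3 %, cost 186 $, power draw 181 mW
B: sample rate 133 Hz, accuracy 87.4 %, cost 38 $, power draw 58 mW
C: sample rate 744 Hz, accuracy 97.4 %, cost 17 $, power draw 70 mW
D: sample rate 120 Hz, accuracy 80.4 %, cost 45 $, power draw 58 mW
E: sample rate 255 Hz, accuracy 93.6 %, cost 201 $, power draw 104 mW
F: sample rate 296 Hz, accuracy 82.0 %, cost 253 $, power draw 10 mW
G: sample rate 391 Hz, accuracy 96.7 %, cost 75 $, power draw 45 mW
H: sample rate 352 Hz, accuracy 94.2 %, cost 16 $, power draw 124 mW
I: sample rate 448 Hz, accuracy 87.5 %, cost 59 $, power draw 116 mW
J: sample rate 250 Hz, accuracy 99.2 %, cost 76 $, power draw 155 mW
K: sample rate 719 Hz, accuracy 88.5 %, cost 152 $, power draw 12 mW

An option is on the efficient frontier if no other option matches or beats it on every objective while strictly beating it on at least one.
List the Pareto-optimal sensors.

A: dominated by C (sample rate 744≥507, accuracy 97.4≥87.3, cost 17≤186, power draw 70≤181).
B: not dominated.
C: not dominated (best sample rate).
D: dominated by B (sample rate 133≥120, accuracy 87.4≥80.4, cost 38≤45, power draw 58≤58).
E: dominated by C (sample rate 744≥255, accuracy 97.4≥93.6, cost 17≤201, power draw 70≤104).
F: not dominated (best power draw).
G: not dominated.
H: not dominated (best cost).
I: dominated by C (sample rate 744≥448, accuracy 97.4≥87.5, cost 17≤59, power draw 70≤116).
J: not dominated (best accuracy).
K: not dominated.

B, C, F, G, H, J, K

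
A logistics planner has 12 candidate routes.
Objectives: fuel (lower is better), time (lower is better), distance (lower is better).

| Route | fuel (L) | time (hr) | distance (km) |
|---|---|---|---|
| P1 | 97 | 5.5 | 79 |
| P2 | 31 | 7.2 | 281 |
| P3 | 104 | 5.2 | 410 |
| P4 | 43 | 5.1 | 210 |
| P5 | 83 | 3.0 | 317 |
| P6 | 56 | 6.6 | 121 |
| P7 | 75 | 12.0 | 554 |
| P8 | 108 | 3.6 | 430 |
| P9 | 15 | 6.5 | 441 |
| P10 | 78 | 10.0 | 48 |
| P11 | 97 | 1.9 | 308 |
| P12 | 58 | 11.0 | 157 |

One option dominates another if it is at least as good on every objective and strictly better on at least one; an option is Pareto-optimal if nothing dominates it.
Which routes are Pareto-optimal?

P1: not dominated.
P2: not dominated.
P3: dominated by P4 (fuel 43≤104, time 5.1≤5.2, distance 210≤410).
P4: not dominated.
P5: not dominated.
P6: not dominated.
P7: dominated by P2 (fuel 31≤75, time 7.2≤12.0, distance 281≤554).
P8: dominated by P5 (fuel 83≤108, time 3.0≤3.6, distance 317≤430).
P9: not dominated (best fuel).
P10: not dominated (best distance).
P11: not dominated (best time).
P12: dominated by P6 (fuel 56≤58, time 6.6≤11.0, distance 121≤157).

P1, P2, P4, P5, P6, P9, P10, P11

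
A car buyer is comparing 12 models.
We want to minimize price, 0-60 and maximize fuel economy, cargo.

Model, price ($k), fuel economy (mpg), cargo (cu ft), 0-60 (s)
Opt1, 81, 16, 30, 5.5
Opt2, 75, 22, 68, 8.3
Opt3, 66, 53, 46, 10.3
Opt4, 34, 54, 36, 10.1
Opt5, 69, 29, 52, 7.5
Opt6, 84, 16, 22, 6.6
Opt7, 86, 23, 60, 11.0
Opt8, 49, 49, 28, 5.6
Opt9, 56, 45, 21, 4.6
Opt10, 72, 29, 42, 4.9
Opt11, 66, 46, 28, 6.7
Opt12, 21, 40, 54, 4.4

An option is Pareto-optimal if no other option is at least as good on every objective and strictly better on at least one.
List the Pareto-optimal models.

Opt1: dominated by Opt10 (price 72≤81, fuel economy 29≥16, cargo 42≥30, 0-60 4.9≤5.5).
Opt2: not dominated (best cargo).
Opt3: not dominated.
Opt4: not dominated (best fuel economy).
Opt5: dominated by Opt12 (price 21≤69, fuel economy 40≥29, cargo 54≥52, 0-60 4.4≤7.5).
Opt6: dominated by Opt1 (price 81≤84, fuel economy 16≥16, cargo 30≥22, 0-60 5.5≤6.6).
Opt7: not dominated.
Opt8: not dominated.
Opt9: not dominated.
Opt10: dominated by Opt12 (price 21≤72, fuel economy 40≥29, cargo 54≥42, 0-60 4.4≤4.9).
Opt11: dominated by Opt8 (price 49≤66, fuel economy 49≥46, cargo 28≥28, 0-60 5.6≤6.7).
Opt12: not dominated (best price).

Opt2, Opt3, Opt4, Opt7, Opt8, Opt9, Opt12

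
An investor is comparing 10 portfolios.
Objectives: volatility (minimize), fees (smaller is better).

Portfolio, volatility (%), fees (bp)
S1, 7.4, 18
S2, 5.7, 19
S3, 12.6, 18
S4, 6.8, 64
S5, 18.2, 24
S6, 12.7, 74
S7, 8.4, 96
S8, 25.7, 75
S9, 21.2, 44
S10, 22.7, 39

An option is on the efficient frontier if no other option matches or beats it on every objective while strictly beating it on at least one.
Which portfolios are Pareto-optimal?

S1, S2

S1: not dominated.
S2: not dominated (best volatility).
S3: dominated by S1 (volatility 7.4≤12.6, fees 18≤18).
S4: dominated by S2 (volatility 5.7≤6.8, fees 19≤64).
S5: dominated by S1 (volatility 7.4≤18.2, fees 18≤24).
S6: dominated by S1 (volatility 7.4≤12.7, fees 18≤74).
S7: dominated by S1 (volatility 7.4≤8.4, fees 18≤96).
S8: dominated by S1 (volatility 7.4≤25.7, fees 18≤75).
S9: dominated by S1 (volatility 7.4≤21.2, fees 18≤44).
S10: dominated by S1 (volatility 7.4≤22.7, fees 18≤39).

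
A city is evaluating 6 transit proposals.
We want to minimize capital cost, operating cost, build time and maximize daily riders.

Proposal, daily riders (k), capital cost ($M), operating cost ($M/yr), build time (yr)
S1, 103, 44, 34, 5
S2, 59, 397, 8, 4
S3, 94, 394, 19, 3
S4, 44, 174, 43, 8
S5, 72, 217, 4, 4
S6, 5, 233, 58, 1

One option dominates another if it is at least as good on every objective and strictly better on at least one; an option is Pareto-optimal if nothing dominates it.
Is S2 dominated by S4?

No

S4 vs S2: S4 is worse on daily riders (44 vs 59), so it does not dominate S2.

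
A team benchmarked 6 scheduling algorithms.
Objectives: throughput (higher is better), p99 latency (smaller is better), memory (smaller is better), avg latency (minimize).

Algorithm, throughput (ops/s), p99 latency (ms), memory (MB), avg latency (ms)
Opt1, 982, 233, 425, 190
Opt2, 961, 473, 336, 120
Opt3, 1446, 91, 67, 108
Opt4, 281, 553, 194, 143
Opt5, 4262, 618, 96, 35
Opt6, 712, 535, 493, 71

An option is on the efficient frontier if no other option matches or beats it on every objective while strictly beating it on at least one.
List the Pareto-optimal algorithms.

Opt3, Opt5, Opt6

Opt1: dominated by Opt3 (throughput 1446≥982, p99 latency 91≤233, memory 67≤425, avg latency 108≤190).
Opt2: dominated by Opt3 (throughput 1446≥961, p99 latency 91≤473, memory 67≤336, avg latency 108≤120).
Opt3: not dominated (best p99 latency).
Opt4: dominated by Opt3 (throughput 1446≥281, p99 latency 91≤553, memory 67≤194, avg latency 108≤143).
Opt5: not dominated (best throughput).
Opt6: not dominated.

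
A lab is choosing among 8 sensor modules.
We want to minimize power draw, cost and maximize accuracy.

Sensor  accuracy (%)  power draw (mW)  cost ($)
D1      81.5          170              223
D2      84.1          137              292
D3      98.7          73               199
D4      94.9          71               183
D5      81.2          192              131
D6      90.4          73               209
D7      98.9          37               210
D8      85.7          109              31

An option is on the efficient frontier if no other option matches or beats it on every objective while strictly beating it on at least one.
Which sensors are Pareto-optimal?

D1: dominated by D3 (accuracy 98.7≥81.5, power draw 73≤170, cost 199≤223).
D2: dominated by D3 (accuracy 98.7≥84.1, power draw 73≤137, cost 199≤292).
D3: not dominated.
D4: not dominated.
D5: dominated by D8 (accuracy 85.7≥81.2, power draw 109≤192, cost 31≤131).
D6: dominated by D3 (accuracy 98.7≥90.4, power draw 73≤73, cost 199≤209).
D7: not dominated (best accuracy).
D8: not dominated (best cost).

D3, D4, D7, D8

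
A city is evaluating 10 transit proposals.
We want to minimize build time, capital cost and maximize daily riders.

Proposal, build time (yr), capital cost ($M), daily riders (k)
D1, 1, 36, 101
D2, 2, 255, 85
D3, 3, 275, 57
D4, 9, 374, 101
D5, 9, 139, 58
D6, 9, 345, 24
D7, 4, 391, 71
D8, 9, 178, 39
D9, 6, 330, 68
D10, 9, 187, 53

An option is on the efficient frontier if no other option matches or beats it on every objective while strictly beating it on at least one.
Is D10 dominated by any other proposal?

D1 vs D10: build time 1≤9, capital cost 36≤187, daily riders 101≥53 — D1 is at least as good on every objective and strictly better on at least one, so D1 dominates D10.

Yes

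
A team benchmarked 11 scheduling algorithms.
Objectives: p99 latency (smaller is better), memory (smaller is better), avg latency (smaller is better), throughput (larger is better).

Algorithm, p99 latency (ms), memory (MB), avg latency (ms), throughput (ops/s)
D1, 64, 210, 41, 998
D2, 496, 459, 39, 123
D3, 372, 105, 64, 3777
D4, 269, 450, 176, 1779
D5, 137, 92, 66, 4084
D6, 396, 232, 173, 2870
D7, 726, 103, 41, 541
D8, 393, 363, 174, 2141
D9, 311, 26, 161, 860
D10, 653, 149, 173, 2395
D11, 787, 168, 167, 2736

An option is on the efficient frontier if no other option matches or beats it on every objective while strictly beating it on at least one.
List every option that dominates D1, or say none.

none

D2: worse on p99 latency (496 vs 64).
D3: worse on p99 latency (372 vs 64).
D4: worse on p99 latency (269 vs 64).
D5: worse on p99 latency (137 vs 64).
D6: worse on p99 latency (396 vs 64).
D7: worse on p99 latency (726 vs 64).
D8: worse on p99 latency (393 vs 64).
D9: worse on p99 latency (311 vs 64).
D10: worse on p99 latency (653 vs 64).
D11: worse on p99 latency (787 vs 64).
No option dominates D1.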